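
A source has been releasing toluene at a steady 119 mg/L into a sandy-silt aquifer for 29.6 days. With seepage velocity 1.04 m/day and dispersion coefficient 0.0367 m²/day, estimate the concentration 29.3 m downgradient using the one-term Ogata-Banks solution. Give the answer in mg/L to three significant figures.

100 mg/L

For a continuous step input, C/C₀ ≈ ½·erfc((x−vt)/(2√(Dt))).
vt = 1.04 × 29.6 = 30.784 m and 2√(Dt) = 2√(0.0367 × 29.6) = 2.085 m.
Argument (x−vt)/(2√(Dt)) = (29.3 − 30.784)/2.085 = -0.7118; ½·erfc(-0.7118) = 0.8429.
C = 119 × 0.8429 = 100 mg/L.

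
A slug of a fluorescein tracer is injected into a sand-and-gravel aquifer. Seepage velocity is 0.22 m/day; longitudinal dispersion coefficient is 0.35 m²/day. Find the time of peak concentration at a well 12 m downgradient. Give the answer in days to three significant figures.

For the 1D instantaneous-source solution, setting ∂C/∂t = 0 at fixed x gives v²t² + 2Dt − x² = 0, so t = (√(D² + v²x²) − D)/v².
√(D² + v²x²) = √(0.35² + 0.22² × 12²) = 2.663; v² = 0.0484.
t = (2.663 − 0.35)/0.0484 = 47.8 days (vs. the pure-advection estimate x/v = 54.5 d).

47.8 days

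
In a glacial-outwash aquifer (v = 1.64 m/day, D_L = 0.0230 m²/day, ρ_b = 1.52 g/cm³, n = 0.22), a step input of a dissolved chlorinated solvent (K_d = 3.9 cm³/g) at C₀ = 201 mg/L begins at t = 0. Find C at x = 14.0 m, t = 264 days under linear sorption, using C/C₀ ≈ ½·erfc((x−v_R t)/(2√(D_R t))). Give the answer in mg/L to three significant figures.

Retardation factor R = 1 + ρ_b·K_d/n = 1 + 1.52 × 3.9/0.22 = 27.95.
Sorption retards both mechanisms: v_R = v/R = 0.05868 m/day, D_R = D/R = 0.0008229 m²/day.
v_R·t = 0.05868 × 264 = 15.49152 m; 2√(D_R t) = 0.9322 m; argument = (14.0 − 15.49152)/0.9322 = -1.600.
C = C₀ × ½·erfc(-1.600) = 201 × 0.9882 = 199 mg/L.

199 mg/L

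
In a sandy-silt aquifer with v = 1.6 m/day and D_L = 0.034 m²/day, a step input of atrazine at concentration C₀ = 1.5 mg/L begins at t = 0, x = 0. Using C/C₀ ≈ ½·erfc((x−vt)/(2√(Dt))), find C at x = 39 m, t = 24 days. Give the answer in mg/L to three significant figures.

0.479 mg/L

For a continuous step input, C/C₀ ≈ ½·erfc((x−vt)/(2√(Dt))).
vt = 1.6 × 24 = 38.4 m and 2√(Dt) = 2√(0.034 × 24) = 1.807 m.
Argument (x−vt)/(2√(Dt)) = (39 − 38.4)/1.807 = 0.3320; ½·erfc(0.3320) = 0.3193.
C = 1.5 × 0.3193 = 0.479 mg/L.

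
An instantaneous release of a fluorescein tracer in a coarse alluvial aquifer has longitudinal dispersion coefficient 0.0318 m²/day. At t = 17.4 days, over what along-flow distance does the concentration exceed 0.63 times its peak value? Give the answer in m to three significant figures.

The plume is Gaussian with σ = √(2Dt) = √(2 × 0.0318 × 17.4) = 1.052 m.
C/C_peak = exp(−Δx²/(2σ²)) = 0.63 ⇒ Δx = σ·√(−2 ln 0.63) = 1.052 × 0.9613 = 1.011 m.
Width = 2Δx = 2.02 m.

2.02 m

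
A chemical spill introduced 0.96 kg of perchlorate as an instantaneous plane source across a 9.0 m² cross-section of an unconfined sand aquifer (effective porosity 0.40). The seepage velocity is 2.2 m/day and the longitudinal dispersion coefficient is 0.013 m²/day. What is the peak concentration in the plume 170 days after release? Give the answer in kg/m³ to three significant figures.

The peak of an instantaneous 1D plume sits at x = vt; there the Gaussian factor is 1 and C_max = M/(n_e·A·√(4πDt)), where n_e·A is the pore area the mass is dissolved in.
√(4πDt) = √(4π × 0.013 × 170) = 5.270 m, so C_max = 0.96/(0.40 × 9.0 × 5.270) = 0.0506 kg/m³.

0.0506 kg/m³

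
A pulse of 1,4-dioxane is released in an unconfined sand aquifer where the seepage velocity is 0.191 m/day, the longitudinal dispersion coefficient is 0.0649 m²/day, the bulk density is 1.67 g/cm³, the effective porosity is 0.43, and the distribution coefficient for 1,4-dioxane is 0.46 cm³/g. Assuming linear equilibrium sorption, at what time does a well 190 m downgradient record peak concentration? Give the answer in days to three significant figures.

Retardation factor R = 1 + ρ_b·K_d/n = 1 + 1.67 × 0.46/0.43 = 2.787.
Sorption retards both mechanisms: v_R = v/R = 0.06853 m/day, D_R = D/R = 0.02329 m²/day.
Peak time from v_R²t² + 2D_R t − x² = 0: t = (√(D_R² + v_R²x²) − D_R)/v_R².
√(D_R² + v_R²x²) = √(0.02329² + 0.06853² × 190²) = 13.02; v_R² = 0.004696.
t = (13.02 − 0.02329)/0.004696 = 2770 days.

2770 days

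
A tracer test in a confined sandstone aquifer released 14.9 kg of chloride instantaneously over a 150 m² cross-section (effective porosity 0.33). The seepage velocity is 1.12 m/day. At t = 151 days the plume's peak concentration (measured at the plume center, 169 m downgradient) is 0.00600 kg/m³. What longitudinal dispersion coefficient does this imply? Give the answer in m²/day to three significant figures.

At the plume center C_max = M/(n_e·A·√(4πDt)), so D = M²/(4πt·(n_e·A·C_max)²).
n_e·A·C_max = 0.33 × 150 × 0.00600 = 0.2970 kg/m.
D = 14.9²/(4π × 151 × 0.2970²) = 1.33 m²/day.

1.33 m²/day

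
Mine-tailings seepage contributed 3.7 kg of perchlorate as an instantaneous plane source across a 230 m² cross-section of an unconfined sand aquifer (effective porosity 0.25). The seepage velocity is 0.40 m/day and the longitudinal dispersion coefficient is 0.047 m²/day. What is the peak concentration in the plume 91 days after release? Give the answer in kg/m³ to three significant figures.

The peak of an instantaneous 1D plume sits at x = vt; there the Gaussian factor is 1 and C_max = M/(n_e·A·√(4πDt)), where n_e·A is the pore area the mass is dissolved in.
√(4πDt) = √(4π × 0.047 × 91) = 7.331 m, so C_max = 3.7/(0.25 × 230 × 7.331) = 0.00878 kg/m³.

0.00878 kg/m³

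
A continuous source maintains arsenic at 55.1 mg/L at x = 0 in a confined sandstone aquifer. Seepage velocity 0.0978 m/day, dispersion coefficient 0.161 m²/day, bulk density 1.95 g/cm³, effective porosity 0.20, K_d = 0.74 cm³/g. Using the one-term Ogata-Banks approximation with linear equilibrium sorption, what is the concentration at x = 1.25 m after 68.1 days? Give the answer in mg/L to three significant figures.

21.7 mg/L

Retardation factor R = 1 + ρ_b·K_d/n = 1 + 1.95 × 0.74/0.20 = 8.215.
Sorption retards both mechanisms: v_R = v/R = 0.01191 m/day, D_R = D/R = 0.01960 m²/day.
v_R·t = 0.01191 × 68.1 = 0.811071 m; 2√(D_R t) = 2.311 m; argument = (1.25 − 0.811071)/2.311 = 0.1899.
C = C₀ × ½·erfc(0.1899) = 55.1 × 0.3941 = 21.7 mg/L.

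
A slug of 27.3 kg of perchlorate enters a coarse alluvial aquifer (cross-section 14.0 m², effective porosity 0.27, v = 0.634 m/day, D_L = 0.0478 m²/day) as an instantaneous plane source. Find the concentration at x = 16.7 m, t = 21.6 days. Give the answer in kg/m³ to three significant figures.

For an instantaneous plane source, C(x,t) = M/(n_e·A·√(4πDt)) · exp(−(x−vt)²/(4Dt)), with n_e·A the pore (flow) area.
Plume center vt = 0.634 × 21.6 = 13.6944 m, so the well at 16.7 m is 3.0056 m downgradient of the peak.
√(4πDt) = 3.602 m, giving peak height M/(n_e·A·√(4πDt)) = 27.3/(0.27 × 14.0 × 3.602) = 2.005 kg/m³.
(x−vt)²/(4Dt) = (3.0056)²/(4 × 0.0478 × 21.6) = 2.187; exp(−2.187) = 0.1123.
C = 2.005 × 0.1123 = 0.225 kg/m³.

0.225 kg/m³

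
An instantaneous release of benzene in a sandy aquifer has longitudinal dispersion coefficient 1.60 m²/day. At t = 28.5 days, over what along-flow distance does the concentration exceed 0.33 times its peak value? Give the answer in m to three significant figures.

28.4 m

The plume is Gaussian with σ = √(2Dt) = √(2 × 1.60 × 28.5) = 9.550 m.
C/C_peak = exp(−Δx²/(2σ²)) = 0.33 ⇒ Δx = σ·√(−2 ln 0.33) = 9.550 × 1.489 = 14.22 m.
Width = 2Δx = 28.4 m.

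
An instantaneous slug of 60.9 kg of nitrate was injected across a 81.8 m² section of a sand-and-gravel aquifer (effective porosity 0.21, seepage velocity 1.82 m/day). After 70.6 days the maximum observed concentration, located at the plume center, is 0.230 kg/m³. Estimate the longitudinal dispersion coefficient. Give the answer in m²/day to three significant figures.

0.268 m²/day

At the plume center C_max = M/(n_e·A·√(4πDt)), so D = M²/(4πt·(n_e·A·C_max)²).
n_e·A·C_max = 0.21 × 81.8 × 0.230 = 3.951 kg/m.
D = 60.9²/(4π × 70.6 × 3.951²) = 0.268 m²/day.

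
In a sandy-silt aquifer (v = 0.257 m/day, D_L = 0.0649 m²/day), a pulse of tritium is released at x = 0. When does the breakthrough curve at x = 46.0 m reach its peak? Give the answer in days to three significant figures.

For the 1D instantaneous-source solution, setting ∂C/∂t = 0 at fixed x gives v²t² + 2Dt − x² = 0, so t = (√(D² + v²x²) − D)/v².
√(D² + v²x²) = √(0.0649² + 0.257² × 46.0²) = 11.82; v² = 0.066049.
t = (11.82 − 0.0649)/0.066049 = 178 days (vs. the pure-advection estimate x/v = 179 d).

178 days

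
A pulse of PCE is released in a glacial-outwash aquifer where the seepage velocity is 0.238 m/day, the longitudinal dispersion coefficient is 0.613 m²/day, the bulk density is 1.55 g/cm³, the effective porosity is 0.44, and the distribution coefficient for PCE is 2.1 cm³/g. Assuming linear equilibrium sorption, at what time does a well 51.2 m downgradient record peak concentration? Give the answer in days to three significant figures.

Retardation factor R = 1 + ρ_b·K_d/n = 1 + 1.55 × 2.1/0.44 = 8.398.
Sorption retards both mechanisms: v_R = v/R = 0.02834 m/day, D_R = D/R = 0.07299 m²/day.
Peak time from v_R²t² + 2D_R t − x² = 0: t = (√(D_R² + v_R²x²) − D_R)/v_R².
√(D_R² + v_R²x²) = √(0.07299² + 0.02834² × 51.2²) = 1.453; v_R² = 0.0008032.
t = (1.453 − 0.07299)/0.0008032 = 1720 days.

1720 days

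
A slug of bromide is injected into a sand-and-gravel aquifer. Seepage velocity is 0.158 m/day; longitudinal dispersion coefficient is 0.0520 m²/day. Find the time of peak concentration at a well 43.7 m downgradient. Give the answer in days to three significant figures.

275 days

For the 1D instantaneous-source solution, setting ∂C/∂t = 0 at fixed x gives v²t² + 2Dt − x² = 0, so t = (√(D² + v²x²) − D)/v².
√(D² + v²x²) = √(0.0520² + 0.158² × 43.7²) = 6.905; v² = 0.024964.
t = (6.905 − 0.0520)/0.024964 = 275 days (vs. the pure-advection estimate x/v = 277 d).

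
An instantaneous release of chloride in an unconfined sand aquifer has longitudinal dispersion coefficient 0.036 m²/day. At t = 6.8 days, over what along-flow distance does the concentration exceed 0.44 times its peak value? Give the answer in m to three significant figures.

1.79 m

The plume is Gaussian with σ = √(2Dt) = √(2 × 0.036 × 6.8) = 0.6997 m.
C/C_peak = exp(−Δx²/(2σ²)) = 0.44 ⇒ Δx = σ·√(−2 ln 0.44) = 0.6997 × 1.281 = 0.8963 m.
Width = 2Δx = 1.79 m.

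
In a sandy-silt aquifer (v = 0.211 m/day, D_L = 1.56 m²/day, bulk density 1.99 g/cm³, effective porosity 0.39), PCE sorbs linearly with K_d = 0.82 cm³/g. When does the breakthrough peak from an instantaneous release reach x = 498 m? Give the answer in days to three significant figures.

Retardation factor R = 1 + ρ_b·K_d/n = 1 + 1.99 × 0.82/0.39 = 5.184.
Sorption retards both mechanisms: v_R = v/R = 0.04070 m/day, D_R = D/R = 0.3009 m²/day.
Peak time from v_R²t² + 2D_R t − x² = 0: t = (√(D_R² + v_R²x²) − D_R)/v_R².
√(D_R² + v_R²x²) = √(0.3009² + 0.04070² × 498²) = 20.27; v_R² = 0.001656.
t = (20.27 − 0.3009)/0.001656 = 12100 days.

12100 days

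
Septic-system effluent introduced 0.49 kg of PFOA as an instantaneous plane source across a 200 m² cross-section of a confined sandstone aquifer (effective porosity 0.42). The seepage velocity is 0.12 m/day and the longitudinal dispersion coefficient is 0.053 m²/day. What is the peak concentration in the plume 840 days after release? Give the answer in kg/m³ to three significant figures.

The peak of an instantaneous 1D plume sits at x = vt; there the Gaussian factor is 1 and C_max = M/(n_e·A·√(4πDt)), where n_e·A is the pore area the mass is dissolved in.
√(4πDt) = √(4π × 0.053 × 840) = 23.65 m, so C_max = 0.49/(0.42 × 200 × 23.65) = 0.000247 kg/m³.

0.000247 kg/m³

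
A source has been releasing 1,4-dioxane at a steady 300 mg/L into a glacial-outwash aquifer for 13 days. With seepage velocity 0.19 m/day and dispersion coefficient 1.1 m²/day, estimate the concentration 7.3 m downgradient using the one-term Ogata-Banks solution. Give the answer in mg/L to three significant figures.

For a continuous step input, C/C₀ ≈ ½·erfc((x−vt)/(2√(Dt))).
vt = 0.19 × 13 = 2.47 m and 2√(Dt) = 2√(1.1 × 13) = 7.563 m.
Argument (x−vt)/(2√(Dt)) = (7.3 − 2.47)/7.563 = 0.6386; ½·erfc(0.6386) = 0.1832.
C = 300 × 0.1832 = 55.0 mg/L.

55.0 mg/L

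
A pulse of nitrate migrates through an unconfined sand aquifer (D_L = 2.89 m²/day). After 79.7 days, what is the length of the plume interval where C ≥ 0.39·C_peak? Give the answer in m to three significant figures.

The plume is Gaussian with σ = √(2Dt) = √(2 × 2.89 × 79.7) = 21.46 m.
C/C_peak = exp(−Δx²/(2σ²)) = 0.39 ⇒ Δx = σ·√(−2 ln 0.39) = 21.46 × 1.372 = 29.44 m.
Width = 2Δx = 58.9 m.

58.9 m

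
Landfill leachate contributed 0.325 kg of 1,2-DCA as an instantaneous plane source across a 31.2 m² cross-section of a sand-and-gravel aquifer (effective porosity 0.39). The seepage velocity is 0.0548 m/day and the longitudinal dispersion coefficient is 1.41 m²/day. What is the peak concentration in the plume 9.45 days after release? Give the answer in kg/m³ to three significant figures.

0.00206 kg/m³

The peak of an instantaneous 1D plume sits at x = vt; there the Gaussian factor is 1 and C_max = M/(n_e·A·√(4πDt)), where n_e·A is the pore area the mass is dissolved in.
√(4πDt) = √(4π × 1.41 × 9.45) = 12.94 m, so C_max = 0.325/(0.39 × 31.2 × 12.94) = 0.00206 kg/m³.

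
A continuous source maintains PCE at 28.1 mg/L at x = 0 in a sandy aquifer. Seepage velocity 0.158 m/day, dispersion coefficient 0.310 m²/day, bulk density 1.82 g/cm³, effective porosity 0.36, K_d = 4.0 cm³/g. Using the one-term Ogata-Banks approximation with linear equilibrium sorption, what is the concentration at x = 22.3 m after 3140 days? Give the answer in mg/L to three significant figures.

Retardation factor R = 1 + ρ_b·K_d/n = 1 + 1.82 × 4.0/0.36 = 21.22.
Sorption retards both mechanisms: v_R = v/R = 0.007446 m/day, D_R = D/R = 0.01461 m²/day.
v_R·t = 0.007446 × 3140 = 23.38044 m; 2√(D_R t) = 13.55 m; argument = (22.3 − 23.38044)/13.55 = -0.07974.
C = C₀ × ½·erfc(-0.07974) = 28.1 × 0.5449 = 15.3 mg/L.

15.3 mg/L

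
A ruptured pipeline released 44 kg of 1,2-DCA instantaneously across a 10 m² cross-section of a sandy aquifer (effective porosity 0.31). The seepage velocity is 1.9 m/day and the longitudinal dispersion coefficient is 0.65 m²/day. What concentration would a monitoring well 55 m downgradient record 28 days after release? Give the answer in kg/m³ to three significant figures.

0.898 kg/m³

For an instantaneous plane source, C(x,t) = M/(n_e·A·√(4πDt)) · exp(−(x−vt)²/(4Dt)), with n_e·A the pore (flow) area.
Plume center vt = 1.9 × 28 = 53.2 m, so the well at 55 m is 1.8 m downgradient of the peak.
√(4πDt) = 15.12 m, giving peak height M/(n_e·A·√(4πDt)) = 44/(0.31 × 10 × 15.12) = 0.9387 kg/m³.
(x−vt)²/(4Dt) = (1.8)²/(4 × 0.65 × 28) = 0.04451; exp(−0.04451) = 0.9565.
C = 0.9387 × 0.9565 = 0.898 kg/m³.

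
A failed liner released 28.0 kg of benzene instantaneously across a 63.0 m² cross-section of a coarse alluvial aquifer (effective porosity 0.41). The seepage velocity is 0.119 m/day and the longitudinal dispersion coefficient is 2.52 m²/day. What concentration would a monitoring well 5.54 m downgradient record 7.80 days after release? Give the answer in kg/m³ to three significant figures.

For an instantaneous plane source, C(x,t) = M/(n_e·A·√(4πDt)) · exp(−(x−vt)²/(4Dt)), with n_e·A the pore (flow) area.
Plume center vt = 0.119 × 7.80 = 0.9282 m, so the well at 5.54 m is 4.6118 m downgradient of the peak.
√(4πDt) = 15.72 m, giving peak height M/(n_e·A·√(4πDt)) = 28.0/(0.41 × 63.0 × 15.72) = 0.06896 kg/m³.
(x−vt)²/(4Dt) = (4.6118)²/(4 × 2.52 × 7.80) = 0.2705; exp(−0.2705) = 0.7630.
C = 0.06896 × 0.7630 = 0.0526 kg/m³.

0.0526 kg/m³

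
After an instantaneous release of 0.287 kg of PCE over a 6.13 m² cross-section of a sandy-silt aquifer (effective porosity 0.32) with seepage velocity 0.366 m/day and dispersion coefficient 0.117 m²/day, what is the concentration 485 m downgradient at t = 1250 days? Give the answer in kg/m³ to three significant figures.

0.000937 kg/m³

For an instantaneous plane source, C(x,t) = M/(n_e·A·√(4πDt)) · exp(−(x−vt)²/(4Dt)), with n_e·A the pore (flow) area.
Plume center vt = 0.366 × 1250 = 457.5 m, so the well at 485 m is 27.5 m downgradient of the peak.
√(4πDt) = 42.87 m, giving peak height M/(n_e·A·√(4πDt)) = 0.287/(0.32 × 6.13 × 42.87) = 0.003413 kg/m³.
(x−vt)²/(4Dt) = (27.5)²/(4 × 0.117 × 1250) = 1.293; exp(−1.293) = 0.2744.
C = 0.003413 × 0.2744 = 0.000937 kg/m³.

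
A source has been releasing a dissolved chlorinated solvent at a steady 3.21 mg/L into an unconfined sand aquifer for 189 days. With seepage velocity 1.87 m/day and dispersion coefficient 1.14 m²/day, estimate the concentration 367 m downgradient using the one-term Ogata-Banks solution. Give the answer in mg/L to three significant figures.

For a continuous step input, C/C₀ ≈ ½·erfc((x−vt)/(2√(Dt))).
vt = 1.87 × 189 = 353.43 m and 2√(Dt) = 2√(1.14 × 189) = 29.36 m.
Argument (x−vt)/(2√(Dt)) = (367 − 353.43)/29.36 = 0.4622; ½·erfc(0.4622) = 0.2567.
C = 3.21 × 0.2567 = 0.824 mg/L.

0.824 mg/L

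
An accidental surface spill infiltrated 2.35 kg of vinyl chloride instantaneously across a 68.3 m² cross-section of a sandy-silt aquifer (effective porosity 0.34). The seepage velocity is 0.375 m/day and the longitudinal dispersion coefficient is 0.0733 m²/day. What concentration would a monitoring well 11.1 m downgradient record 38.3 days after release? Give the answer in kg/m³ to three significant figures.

0.00660 kg/m³

For an instantaneous plane source, C(x,t) = M/(n_e·A·√(4πDt)) · exp(−(x−vt)²/(4Dt)), with n_e·A the pore (flow) area.
Plume center vt = 0.375 × 38.3 = 14.3625 m, so the well at 11.1 m is 3.2625 m upgradient of the peak.
√(4πDt) = 5.940 m, giving peak height M/(n_e·A·√(4πDt)) = 2.35/(0.34 × 68.3 × 5.940) = 0.01704 kg/m³.
(x−vt)²/(4Dt) = (-3.2625)²/(4 × 0.0733 × 38.3) = 0.9478; exp(−0.9478) = 0.3876.
C = 0.01704 × 0.3876 = 0.00660 kg/m³.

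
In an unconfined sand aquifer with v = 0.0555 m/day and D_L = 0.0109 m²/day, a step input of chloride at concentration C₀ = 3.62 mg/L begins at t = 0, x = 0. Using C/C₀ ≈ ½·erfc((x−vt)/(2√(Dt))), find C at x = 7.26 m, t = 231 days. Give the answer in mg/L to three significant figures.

For a continuous step input, C/C₀ ≈ ½·erfc((x−vt)/(2√(Dt))).
vt = 0.0555 × 231 = 12.8205 m and 2√(Dt) = 2√(0.0109 × 231) = 3.174 m.
Argument (x−vt)/(2√(Dt)) = (7.26 − 12.8205)/3.174 = -1.752; ½·erfc(-1.752) = 0.9934.
C = 3.62 × 0.9934 = 3.60 mg/L.

3.60 mg/L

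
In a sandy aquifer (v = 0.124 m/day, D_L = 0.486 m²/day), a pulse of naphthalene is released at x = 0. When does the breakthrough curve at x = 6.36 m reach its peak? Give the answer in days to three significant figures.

For the 1D instantaneous-source solution, setting ∂C/∂t = 0 at fixed x gives v²t² + 2Dt − x² = 0, so t = (√(D² + v²x²) − D)/v².
√(D² + v²x²) = √(0.486² + 0.124² × 6.36²) = 0.9264; v² = 0.015376.
t = (0.9264 − 0.486)/0.015376 = 28.6 days (vs. the pure-advection estimate x/v = 51.3 d).

28.6 days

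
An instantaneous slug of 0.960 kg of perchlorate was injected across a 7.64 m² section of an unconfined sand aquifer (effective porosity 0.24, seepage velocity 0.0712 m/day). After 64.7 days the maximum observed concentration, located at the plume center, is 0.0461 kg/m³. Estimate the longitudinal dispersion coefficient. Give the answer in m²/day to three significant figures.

0.159 m²/day

At the plume center C_max = M/(n_e·A·√(4πDt)), so D = M²/(4πt·(n_e·A·C_max)²).
n_e·A·C_max = 0.24 × 7.64 × 0.0461 = 0.08453 kg/m.
D = 0.960²/(4π × 64.7 × 0.08453²) = 0.159 m²/day.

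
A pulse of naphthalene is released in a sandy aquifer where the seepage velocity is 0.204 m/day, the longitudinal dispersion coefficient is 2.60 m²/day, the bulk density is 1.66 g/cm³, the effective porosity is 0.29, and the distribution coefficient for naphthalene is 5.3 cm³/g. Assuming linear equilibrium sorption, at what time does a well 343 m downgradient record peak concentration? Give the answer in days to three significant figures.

Retardation factor R = 1 + ρ_b·K_d/n = 1 + 1.66 × 5.3/0.29 = 31.34.
Sorption retards both mechanisms: v_R = v/R = 0.006509 m/day, D_R = D/R = 0.08296 m²/day.
Peak time from v_R²t² + 2D_R t − x² = 0: t = (√(D_R² + v_R²x²) − D_R)/v_R².
√(D_R² + v_R²x²) = √(0.08296² + 0.006509² × 343²) = 2.234; v_R² = 4.237e-05.
t = (2.234 − 0.08296)/4.237e-05 = 50800 days.

50800 days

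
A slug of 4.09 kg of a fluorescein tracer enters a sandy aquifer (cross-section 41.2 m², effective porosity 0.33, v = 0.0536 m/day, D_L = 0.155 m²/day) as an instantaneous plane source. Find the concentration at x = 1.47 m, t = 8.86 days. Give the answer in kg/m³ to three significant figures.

0.0605 kg/m³

For an instantaneous plane source, C(x,t) = M/(n_e·A·√(4πDt)) · exp(−(x−vt)²/(4Dt)), with n_e·A the pore (flow) area.
Plume center vt = 0.0536 × 8.86 = 0.474896 m, so the well at 1.47 m is 0.995104 m downgradient of the peak.
√(4πDt) = 4.154 m, giving peak height M/(n_e·A·√(4πDt)) = 4.09/(0.33 × 41.2 × 4.154) = 0.07242 kg/m³.
(x−vt)²/(4Dt) = (0.995104)²/(4 × 0.155 × 8.86) = 0.1803; exp(−0.1803) = 0.8350.
C = 0.07242 × 0.8350 = 0.0605 kg/m³.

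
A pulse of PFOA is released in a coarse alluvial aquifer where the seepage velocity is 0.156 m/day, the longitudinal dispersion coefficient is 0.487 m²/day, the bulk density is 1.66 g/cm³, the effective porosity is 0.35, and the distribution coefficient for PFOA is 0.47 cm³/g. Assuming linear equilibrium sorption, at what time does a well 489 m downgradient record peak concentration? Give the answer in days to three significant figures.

10100 days

Retardation factor R = 1 + ρ_b·K_d/n = 1 + 1.66 × 0.47/0.35 = 3.229.
Sorption retards both mechanisms: v_R = v/R = 0.04831 m/day, D_R = D/R = 0.1508 m²/day.
Peak time from v_R²t² + 2D_R t − x² = 0: t = (√(D_R² + v_R²x²) − D_R)/v_R².
√(D_R² + v_R²x²) = √(0.1508² + 0.04831² × 489²) = 23.62; v_R² = 0.002334.
t = (23.62 − 0.1508)/0.002334 = 10100 days.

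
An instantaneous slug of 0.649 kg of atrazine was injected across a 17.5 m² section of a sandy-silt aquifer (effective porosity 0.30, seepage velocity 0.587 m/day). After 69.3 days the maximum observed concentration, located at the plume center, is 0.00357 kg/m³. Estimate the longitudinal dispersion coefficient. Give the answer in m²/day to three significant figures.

1.38 m²/day

At the plume center C_max = M/(n_e·A·√(4πDt)), so D = M²/(4πt·(n_e·A·C_max)²).
n_e·A·C_max = 0.30 × 17.5 × 0.00357 = 0.01874 kg/m.
D = 0.649²/(4π × 69.3 × 0.01874²) = 1.38 m²/day.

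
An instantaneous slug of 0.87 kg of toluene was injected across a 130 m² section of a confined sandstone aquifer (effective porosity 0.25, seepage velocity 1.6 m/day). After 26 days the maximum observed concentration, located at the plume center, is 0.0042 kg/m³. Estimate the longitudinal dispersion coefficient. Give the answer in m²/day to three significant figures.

At the plume center C_max = M/(n_e·A·√(4πDt)), so D = M²/(4πt·(n_e·A·C_max)²).
n_e·A·C_max = 0.25 × 130 × 0.0042 = 0.1365 kg/m.
D = 0.87²/(4π × 26 × 0.1365²) = 0.124 m²/day.

0.124 m²/day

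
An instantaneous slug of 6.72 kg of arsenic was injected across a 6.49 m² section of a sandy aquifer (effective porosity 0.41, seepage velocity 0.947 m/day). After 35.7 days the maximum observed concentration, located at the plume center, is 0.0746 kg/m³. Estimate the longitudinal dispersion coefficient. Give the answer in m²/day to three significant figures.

At the plume center C_max = M/(n_e·A·√(4πDt)), so D = M²/(4πt·(n_e·A·C_max)²).
n_e·A·C_max = 0.41 × 6.49 × 0.0746 = 0.1985 kg/m.
D = 6.72²/(4π × 35.7 × 0.1985²) = 2.55 m²/day.

2.55 m²/day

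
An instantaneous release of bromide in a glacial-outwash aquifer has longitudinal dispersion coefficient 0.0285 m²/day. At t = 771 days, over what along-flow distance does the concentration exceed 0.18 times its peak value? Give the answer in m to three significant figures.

24.6 m

The plume is Gaussian with σ = √(2Dt) = √(2 × 0.0285 × 771) = 6.629 m.
C/C_peak = exp(−Δx²/(2σ²)) = 0.18 ⇒ Δx = σ·√(−2 ln 0.18) = 6.629 × 1.852 = 12.28 m.
Width = 2Δx = 24.6 m.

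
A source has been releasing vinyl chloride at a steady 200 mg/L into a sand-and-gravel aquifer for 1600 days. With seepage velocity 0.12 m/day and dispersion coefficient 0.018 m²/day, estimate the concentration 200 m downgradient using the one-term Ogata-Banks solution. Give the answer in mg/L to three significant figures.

29.2 mg/L

For a continuous step input, C/C₀ ≈ ½·erfc((x−vt)/(2√(Dt))).
vt = 0.12 × 1600 = 192 m and 2√(Dt) = 2√(0.018 × 1600) = 10.73 m.
Argument (x−vt)/(2√(Dt)) = (200 − 192)/10.73 = 0.7456; ½·erfc(0.7456) = 0.1458.
C = 200 × 0.1458 = 29.2 mg/L.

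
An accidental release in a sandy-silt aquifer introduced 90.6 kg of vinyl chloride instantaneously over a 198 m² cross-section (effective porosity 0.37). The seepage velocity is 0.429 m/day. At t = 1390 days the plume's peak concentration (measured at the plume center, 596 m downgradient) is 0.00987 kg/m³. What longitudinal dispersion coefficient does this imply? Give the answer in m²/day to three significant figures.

At the plume center C_max = M/(n_e·A·√(4πDt)), so D = M²/(4πt·(n_e·A·C_max)²).
n_e·A·C_max = 0.37 × 198 × 0.00987 = 0.7231 kg/m.
D = 90.6²/(4π × 1390 × 0.7231²) = 0.899 m²/day.

0.899 m²/day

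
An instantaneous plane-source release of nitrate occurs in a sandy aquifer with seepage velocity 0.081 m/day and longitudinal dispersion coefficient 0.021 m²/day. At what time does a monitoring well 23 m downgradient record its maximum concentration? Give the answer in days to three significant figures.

281 days

For the 1D instantaneous-source solution, setting ∂C/∂t = 0 at fixed x gives v²t² + 2Dt − x² = 0, so t = (√(D² + v²x²) − D)/v².
√(D² + v²x²) = √(0.021² + 0.081² × 23²) = 1.863; v² = 0.006561.
t = (1.863 − 0.021)/0.006561 = 281 days (vs. the pure-advection estimate x/v = 284 d).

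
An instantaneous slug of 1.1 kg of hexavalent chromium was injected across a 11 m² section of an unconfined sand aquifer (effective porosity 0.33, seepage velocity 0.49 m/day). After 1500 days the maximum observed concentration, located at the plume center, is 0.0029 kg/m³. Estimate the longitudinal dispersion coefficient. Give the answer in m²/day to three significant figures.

0.579 m²/day

At the plume center C_max = M/(n_e·A·√(4πDt)), so D = M²/(4πt·(n_e·A·C_max)²).
n_e·A·C_max = 0.33 × 11 × 0.0029 = 0.01053 kg/m.
D = 1.1²/(4π × 1500 × 0.01053²) = 0.579 m²/day.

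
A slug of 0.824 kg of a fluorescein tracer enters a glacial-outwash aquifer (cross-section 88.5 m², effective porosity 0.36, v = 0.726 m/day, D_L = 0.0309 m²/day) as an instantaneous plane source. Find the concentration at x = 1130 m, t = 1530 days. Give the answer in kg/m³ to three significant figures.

0.000150 kg/m³

For an instantaneous plane source, C(x,t) = M/(n_e·A·√(4πDt)) · exp(−(x−vt)²/(4Dt)), with n_e·A the pore (flow) area.
Plume center vt = 0.726 × 1530 = 1110.78 m, so the well at 1130 m is 19.22 m downgradient of the peak.
√(4πDt) = 24.37 m, giving peak height M/(n_e·A·√(4πDt)) = 0.824/(0.36 × 88.5 × 24.37) = 0.001061 kg/m³.
(x−vt)²/(4Dt) = (19.22)²/(4 × 0.0309 × 1530) = 1.953; exp(−1.953) = 0.1418.
C = 0.001061 × 0.1418 = 0.000150 kg/m³.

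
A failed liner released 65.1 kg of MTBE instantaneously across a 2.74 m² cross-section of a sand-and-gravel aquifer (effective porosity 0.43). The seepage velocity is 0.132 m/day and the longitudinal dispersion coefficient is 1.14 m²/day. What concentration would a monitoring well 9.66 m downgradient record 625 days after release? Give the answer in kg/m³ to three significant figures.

For an instantaneous plane source, C(x,t) = M/(n_e·A·√(4πDt)) · exp(−(x−vt)²/(4Dt)), with n_e·A the pore (flow) area.
Plume center vt = 0.132 × 625 = 82.5 m, so the well at 9.66 m is 72.84 m upgradient of the peak.
√(4πDt) = 94.62 m, giving peak height M/(n_e·A·√(4πDt)) = 65.1/(0.43 × 2.74 × 94.62) = 0.5840 kg/m³.
(x−vt)²/(4Dt) = (-72.84)²/(4 × 1.14 × 625) = 1.862; exp(−1.862) = 0.1554.
C = 0.5840 × 0.1554 = 0.0908 kg/m³.

0.0908 kg/m³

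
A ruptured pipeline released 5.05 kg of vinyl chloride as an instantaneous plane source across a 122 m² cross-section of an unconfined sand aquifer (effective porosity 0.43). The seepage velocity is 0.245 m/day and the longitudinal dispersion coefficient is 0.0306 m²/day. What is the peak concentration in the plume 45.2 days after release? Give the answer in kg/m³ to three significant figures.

The peak of an instantaneous 1D plume sits at x = vt; there the Gaussian factor is 1 and C_max = M/(n_e·A·√(4πDt)), where n_e·A is the pore area the mass is dissolved in.
√(4πDt) = √(4π × 0.0306 × 45.2) = 4.169 m, so C_max = 5.05/(0.43 × 122 × 4.169) = 0.0231 kg/m³.

0.0231 kg/m³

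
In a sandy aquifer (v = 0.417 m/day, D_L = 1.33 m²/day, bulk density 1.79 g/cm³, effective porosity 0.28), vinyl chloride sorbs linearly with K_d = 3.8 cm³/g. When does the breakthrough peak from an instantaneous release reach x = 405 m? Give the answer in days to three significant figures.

24400 days

Retardation factor R = 1 + ρ_b·K_d/n = 1 + 1.79 × 3.8/0.28 = 25.29.
Sorption retards both mechanisms: v_R = v/R = 0.01649 m/day, D_R = D/R = 0.05259 m²/day.
Peak time from v_R²t² + 2D_R t − x² = 0: t = (√(D_R² + v_R²x²) − D_R)/v_R².
√(D_R² + v_R²x²) = √(0.05259² + 0.01649² × 405²) = 6.679; v_R² = 0.0002719.
t = (6.679 − 0.05259)/0.0002719 = 24400 days.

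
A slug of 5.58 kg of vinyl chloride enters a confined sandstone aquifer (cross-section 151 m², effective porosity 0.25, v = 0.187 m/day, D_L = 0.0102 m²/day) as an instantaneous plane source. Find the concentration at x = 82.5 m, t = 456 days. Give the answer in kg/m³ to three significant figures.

For an instantaneous plane source, C(x,t) = M/(n_e·A·√(4πDt)) · exp(−(x−vt)²/(4Dt)), with n_e·A the pore (flow) area.
Plume center vt = 0.187 × 456 = 85.272 m, so the well at 82.5 m is 2.772 m upgradient of the peak.
√(4πDt) = 7.645 m, giving peak height M/(n_e·A·√(4πDt)) = 5.58/(0.25 × 151 × 7.645) = 0.01933 kg/m³.
(x−vt)²/(4Dt) = (-2.772)²/(4 × 0.0102 × 456) = 0.4130; exp(−0.4130) = 0.6617.
C = 0.01933 × 0.6617 = 0.0128 kg/m³.

0.0128 kg/m³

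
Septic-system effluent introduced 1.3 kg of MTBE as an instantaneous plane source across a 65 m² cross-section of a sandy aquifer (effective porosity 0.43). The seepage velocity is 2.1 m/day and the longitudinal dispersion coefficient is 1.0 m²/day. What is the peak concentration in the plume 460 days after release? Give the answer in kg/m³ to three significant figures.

The peak of an instantaneous 1D plume sits at x = vt; there the Gaussian factor is 1 and C_max = M/(n_e·A·√(4πDt)), where n_e·A is the pore area the mass is dissolved in.
√(4πDt) = √(4π × 1.0 × 460) = 76.03 m, so C_max = 1.3/(0.43 × 65 × 76.03) = 0.000612 kg/m³.

0.000612 kg/m³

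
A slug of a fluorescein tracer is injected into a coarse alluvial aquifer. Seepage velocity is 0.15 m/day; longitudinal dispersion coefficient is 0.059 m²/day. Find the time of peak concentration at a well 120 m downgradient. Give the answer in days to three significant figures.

797 days

For the 1D instantaneous-source solution, setting ∂C/∂t = 0 at fixed x gives v²t² + 2Dt − x² = 0, so t = (√(D² + v²x²) − D)/v².
√(D² + v²x²) = √(0.059² + 0.15² × 120²) = 18.00; v² = 0.0225.
t = (18.00 − 0.059)/0.0225 = 797 days (vs. the pure-advection estimate x/v = 800 d).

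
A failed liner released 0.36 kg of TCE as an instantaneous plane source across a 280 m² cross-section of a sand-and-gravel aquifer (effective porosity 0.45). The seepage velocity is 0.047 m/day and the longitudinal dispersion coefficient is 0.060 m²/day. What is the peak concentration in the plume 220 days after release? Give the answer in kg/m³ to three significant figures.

0.000222 kg/m³

The peak of an instantaneous 1D plume sits at x = vt; there the Gaussian factor is 1 and C_max = M/(n_e·A·√(4πDt)), where n_e·A is the pore area the mass is dissolved in.
√(4πDt) = √(4π × 0.060 × 220) = 12.88 m, so C_max = 0.36/(0.45 × 280 × 12.88) = 0.000222 kg/m³.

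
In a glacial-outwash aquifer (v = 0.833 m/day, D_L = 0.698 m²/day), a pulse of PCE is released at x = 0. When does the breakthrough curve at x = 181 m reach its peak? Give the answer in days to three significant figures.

216 days

For the 1D instantaneous-source solution, setting ∂C/∂t = 0 at fixed x gives v²t² + 2Dt − x² = 0, so t = (√(D² + v²x²) − D)/v².
√(D² + v²x²) = √(0.698² + 0.833² × 181²) = 150.8; v² = 0.693889.
t = (150.8 − 0.698)/0.693889 = 216 days (vs. the pure-advection estimate x/v = 217 d).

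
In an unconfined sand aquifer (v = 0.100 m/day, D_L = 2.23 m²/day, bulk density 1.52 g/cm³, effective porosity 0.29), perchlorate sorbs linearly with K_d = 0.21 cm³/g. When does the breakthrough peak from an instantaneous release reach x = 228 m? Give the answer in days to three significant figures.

4340 days

Retardation factor R = 1 + ρ_b·K_d/n = 1 + 1.52 × 0.21/0.29 = 2.101.
Sorption retards both mechanisms: v_R = v/R = 0.04760 m/day, D_R = D/R = 1.061 m²/day.
Peak time from v_R²t² + 2D_R t − x² = 0: t = (√(D_R² + v_R²x²) − D_R)/v_R².
√(D_R² + v_R²x²) = √(1.061² + 0.04760² × 228²) = 10.90; v_R² = 0.002266.
t = (10.90 − 1.061)/0.002266 = 4340 days.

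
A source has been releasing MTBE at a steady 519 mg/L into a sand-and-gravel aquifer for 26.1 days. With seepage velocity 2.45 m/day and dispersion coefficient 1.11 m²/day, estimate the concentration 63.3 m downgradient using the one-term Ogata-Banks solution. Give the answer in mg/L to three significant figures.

277 mg/L

For a continuous step input, C/C₀ ≈ ½·erfc((x−vt)/(2√(Dt))).
vt = 2.45 × 26.1 = 63.945 m and 2√(Dt) = 2√(1.11 × 26.1) = 10.76 m.
Argument (x−vt)/(2√(Dt)) = (63.3 − 63.945)/10.76 = -0.05994; ½·erfc(-0.05994) = 0.5338.
C = 519 × 0.5338 = 277 mg/L.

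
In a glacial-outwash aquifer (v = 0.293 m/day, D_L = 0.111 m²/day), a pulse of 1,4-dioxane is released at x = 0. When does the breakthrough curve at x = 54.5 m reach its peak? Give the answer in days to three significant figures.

185 days

For the 1D instantaneous-source solution, setting ∂C/∂t = 0 at fixed x gives v²t² + 2Dt − x² = 0, so t = (√(D² + v²x²) − D)/v².
√(D² + v²x²) = √(0.111² + 0.293² × 54.5²) = 15.97; v² = 0.085849.
t = (15.97 − 0.111)/0.085849 = 185 days (vs. the pure-advection estimate x/v = 186 d).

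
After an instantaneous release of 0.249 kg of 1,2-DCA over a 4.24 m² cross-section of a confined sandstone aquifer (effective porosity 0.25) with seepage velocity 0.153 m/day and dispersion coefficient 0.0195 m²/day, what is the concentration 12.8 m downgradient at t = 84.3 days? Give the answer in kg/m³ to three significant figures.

0.0516 kg/m³

For an instantaneous plane source, C(x,t) = M/(n_e·A·√(4πDt)) · exp(−(x−vt)²/(4Dt)), with n_e·A the pore (flow) area.
Plume center vt = 0.153 × 84.3 = 12.8979 m, so the well at 12.8 m is 0.0979 m upgradient of the peak.
√(4πDt) = 4.545 m, giving peak height M/(n_e·A·√(4πDt)) = 0.249/(0.25 × 4.24 × 4.545) = 0.05168 kg/m³.
(x−vt)²/(4Dt) = (-0.0979)²/(4 × 0.0195 × 84.3) = 0.001458; exp(−0.001458) = 0.9985.
C = 0.05168 × 0.9985 = 0.0516 kg/m³.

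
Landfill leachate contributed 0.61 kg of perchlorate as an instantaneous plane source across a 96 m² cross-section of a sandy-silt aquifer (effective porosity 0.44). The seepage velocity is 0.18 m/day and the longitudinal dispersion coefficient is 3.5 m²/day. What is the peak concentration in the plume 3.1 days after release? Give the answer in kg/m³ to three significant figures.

The peak of an instantaneous 1D plume sits at x = vt; there the Gaussian factor is 1 and C_max = M/(n_e·A·√(4πDt)), where n_e·A is the pore area the mass is dissolved in.
√(4πDt) = √(4π × 3.5 × 3.1) = 11.68 m, so C_max = 0.61/(0.44 × 96 × 11.68) = 0.00124 kg/m³.

0.00124 kg/m³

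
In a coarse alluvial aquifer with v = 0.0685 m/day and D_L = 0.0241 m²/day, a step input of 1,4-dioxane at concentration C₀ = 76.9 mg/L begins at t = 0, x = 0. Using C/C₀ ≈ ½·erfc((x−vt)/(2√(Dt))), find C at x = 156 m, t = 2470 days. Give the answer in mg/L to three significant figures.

For a continuous step input, C/C₀ ≈ ½·erfc((x−vt)/(2√(Dt))).
vt = 0.0685 × 2470 = 169.195 m and 2√(Dt) = 2√(0.0241 × 2470) = 15.43 m.
Argument (x−vt)/(2√(Dt)) = (156 − 169.195)/15.43 = -0.8552; ½·erfc(-0.8552) = 0.8868.
C = 76.9 × 0.8868 = 68.2 mg/L.

68.2 mg/L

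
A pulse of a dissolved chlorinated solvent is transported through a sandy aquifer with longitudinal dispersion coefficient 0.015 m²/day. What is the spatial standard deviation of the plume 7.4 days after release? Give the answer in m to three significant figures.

0.471 m

Dispersive spreading gives a Gaussian with σ² = 2Dt; advection only shifts the center.
σ = √(2 × 0.015 × 7.4) = 0.471 m.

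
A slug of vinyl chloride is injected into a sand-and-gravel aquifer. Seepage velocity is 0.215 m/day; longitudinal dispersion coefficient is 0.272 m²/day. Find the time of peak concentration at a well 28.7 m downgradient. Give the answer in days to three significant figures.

128 days

For the 1D instantaneous-source solution, setting ∂C/∂t = 0 at fixed x gives v²t² + 2Dt − x² = 0, so t = (√(D² + v²x²) − D)/v².
√(D² + v²x²) = √(0.272² + 0.215² × 28.7²) = 6.176; v² = 0.046225.
t = (6.176 − 0.272)/0.046225 = 128 days (vs. the pure-advection estimate x/v = 133 d).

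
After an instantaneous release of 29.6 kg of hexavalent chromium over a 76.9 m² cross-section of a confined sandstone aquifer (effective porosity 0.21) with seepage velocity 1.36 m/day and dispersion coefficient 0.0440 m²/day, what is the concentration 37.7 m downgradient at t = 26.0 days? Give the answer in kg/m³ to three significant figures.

0.146 kg/m³

For an instantaneous plane source, C(x,t) = M/(n_e·A·√(4πDt)) · exp(−(x−vt)²/(4Dt)), with n_e·A the pore (flow) area.
Plume center vt = 1.36 × 26.0 = 35.36 m, so the well at 37.7 m is 2.34 m downgradient of the peak.
√(4πDt) = 3.792 m, giving peak height M/(n_e·A·√(4πDt)) = 29.6/(0.21 × 76.9 × 3.792) = 0.4834 kg/m³.
(x−vt)²/(4Dt) = (2.34)²/(4 × 0.0440 × 26.0) = 1.197; exp(−1.197) = 0.3021.
C = 0.4834 × 0.3021 = 0.146 kg/m³.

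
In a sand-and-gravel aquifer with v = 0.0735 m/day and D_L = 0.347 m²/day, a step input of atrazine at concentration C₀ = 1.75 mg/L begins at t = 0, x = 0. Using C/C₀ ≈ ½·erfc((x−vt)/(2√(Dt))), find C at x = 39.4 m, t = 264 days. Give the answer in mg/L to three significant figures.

0.122 mg/L

For a continuous step input, C/C₀ ≈ ½·erfc((x−vt)/(2√(Dt))).
vt = 0.0735 × 264 = 19.404 m and 2√(Dt) = 2√(0.347 × 264) = 19.14 m.
Argument (x−vt)/(2√(Dt)) = (39.4 − 19.404)/19.14 = 1.045; ½·erfc(1.045) = 0.06972.
C = 1.75 × 0.06972 = 0.122 mg/L.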